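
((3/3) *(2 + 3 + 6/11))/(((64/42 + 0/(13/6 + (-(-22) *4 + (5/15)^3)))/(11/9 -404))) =-1547875/1056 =-1465.79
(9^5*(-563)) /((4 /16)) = -132978348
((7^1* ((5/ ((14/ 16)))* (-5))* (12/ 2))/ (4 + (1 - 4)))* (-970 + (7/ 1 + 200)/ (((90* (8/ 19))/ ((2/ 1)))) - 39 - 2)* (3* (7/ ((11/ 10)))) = 252018900/ 11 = 22910809.09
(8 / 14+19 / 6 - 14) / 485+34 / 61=666289 / 1242570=0.54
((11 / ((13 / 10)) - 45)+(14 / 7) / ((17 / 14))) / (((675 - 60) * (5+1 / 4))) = -30844 / 2854215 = -0.01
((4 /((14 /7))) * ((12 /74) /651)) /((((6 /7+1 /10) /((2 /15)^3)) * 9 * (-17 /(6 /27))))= -128 /71429224275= -0.00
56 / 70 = 4 / 5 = 0.80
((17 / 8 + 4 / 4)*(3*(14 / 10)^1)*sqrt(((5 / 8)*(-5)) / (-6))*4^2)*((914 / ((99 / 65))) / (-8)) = -5198375*sqrt(3) / 792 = -11368.50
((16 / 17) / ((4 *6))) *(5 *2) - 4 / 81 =472 / 1377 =0.34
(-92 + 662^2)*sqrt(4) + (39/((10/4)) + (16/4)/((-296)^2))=876319.60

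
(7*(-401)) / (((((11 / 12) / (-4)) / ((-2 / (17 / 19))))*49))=-558.77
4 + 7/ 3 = 19/ 3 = 6.33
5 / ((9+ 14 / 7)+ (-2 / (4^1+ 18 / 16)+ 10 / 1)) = 41 / 169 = 0.24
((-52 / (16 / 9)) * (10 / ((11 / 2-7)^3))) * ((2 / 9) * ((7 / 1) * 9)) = 3640 / 3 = 1213.33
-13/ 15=-0.87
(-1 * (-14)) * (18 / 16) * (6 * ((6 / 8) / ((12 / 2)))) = 11.81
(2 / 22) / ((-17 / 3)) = -3 / 187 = -0.02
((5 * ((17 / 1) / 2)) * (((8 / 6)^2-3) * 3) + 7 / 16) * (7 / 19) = -52213 / 912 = -57.25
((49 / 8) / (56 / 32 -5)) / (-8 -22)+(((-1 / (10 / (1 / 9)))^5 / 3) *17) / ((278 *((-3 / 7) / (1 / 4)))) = 48261928681547 / 768251109600000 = 0.06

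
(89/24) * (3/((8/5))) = 6.95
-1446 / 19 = -76.11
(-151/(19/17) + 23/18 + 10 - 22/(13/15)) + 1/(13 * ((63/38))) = -515815/3458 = -149.17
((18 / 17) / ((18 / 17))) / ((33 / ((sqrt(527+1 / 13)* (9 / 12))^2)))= 5139 / 572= 8.98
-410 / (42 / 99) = -6765 / 7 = -966.43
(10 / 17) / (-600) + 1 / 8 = 253 / 2040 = 0.12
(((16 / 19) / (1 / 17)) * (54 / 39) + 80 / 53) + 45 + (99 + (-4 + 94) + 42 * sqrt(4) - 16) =4232730 / 13091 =323.33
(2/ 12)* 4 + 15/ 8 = 61/ 24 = 2.54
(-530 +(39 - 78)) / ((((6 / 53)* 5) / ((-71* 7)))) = 499600.97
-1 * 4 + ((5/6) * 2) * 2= -2/3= -0.67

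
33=33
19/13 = 1.46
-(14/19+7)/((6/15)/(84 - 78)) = -2205/19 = -116.05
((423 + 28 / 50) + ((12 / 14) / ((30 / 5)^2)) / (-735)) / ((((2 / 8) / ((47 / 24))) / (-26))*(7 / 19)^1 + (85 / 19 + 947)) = 0.45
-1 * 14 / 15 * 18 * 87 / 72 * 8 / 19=-812 / 95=-8.55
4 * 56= 224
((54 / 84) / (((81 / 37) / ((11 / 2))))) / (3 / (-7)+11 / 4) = 407 / 585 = 0.70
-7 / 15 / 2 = -7 / 30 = -0.23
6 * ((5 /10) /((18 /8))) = 4 /3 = 1.33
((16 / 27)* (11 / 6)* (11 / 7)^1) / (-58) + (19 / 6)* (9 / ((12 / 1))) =308545 / 131544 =2.35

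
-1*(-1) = 1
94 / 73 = 1.29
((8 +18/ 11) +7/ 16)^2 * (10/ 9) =1746405/ 15488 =112.76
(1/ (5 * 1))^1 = 1/ 5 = 0.20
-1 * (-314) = 314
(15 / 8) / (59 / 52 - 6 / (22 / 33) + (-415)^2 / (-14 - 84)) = -3185 / 2998594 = -0.00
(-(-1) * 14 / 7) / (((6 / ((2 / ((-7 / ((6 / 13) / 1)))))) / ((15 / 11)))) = -60 / 1001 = -0.06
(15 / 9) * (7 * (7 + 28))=1225 / 3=408.33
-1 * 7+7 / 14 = -13 / 2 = -6.50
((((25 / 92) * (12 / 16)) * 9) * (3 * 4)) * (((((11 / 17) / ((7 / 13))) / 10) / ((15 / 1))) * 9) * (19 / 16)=1.88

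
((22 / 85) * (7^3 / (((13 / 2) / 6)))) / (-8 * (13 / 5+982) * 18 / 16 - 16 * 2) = -90552 / 9827207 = -0.01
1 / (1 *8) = 1 / 8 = 0.12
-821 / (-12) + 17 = 1025 / 12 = 85.42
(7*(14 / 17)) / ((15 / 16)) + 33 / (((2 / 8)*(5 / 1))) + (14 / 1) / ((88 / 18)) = 39733 / 1122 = 35.41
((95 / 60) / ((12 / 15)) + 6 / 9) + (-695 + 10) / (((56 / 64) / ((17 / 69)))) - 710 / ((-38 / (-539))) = -1506646307 / 146832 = -10261.02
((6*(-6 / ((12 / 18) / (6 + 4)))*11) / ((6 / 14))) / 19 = -13860 / 19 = -729.47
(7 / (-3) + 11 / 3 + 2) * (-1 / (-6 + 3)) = 10 / 9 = 1.11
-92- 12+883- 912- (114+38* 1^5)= -285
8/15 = 0.53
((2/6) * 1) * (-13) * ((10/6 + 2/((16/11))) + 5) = -2509/72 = -34.85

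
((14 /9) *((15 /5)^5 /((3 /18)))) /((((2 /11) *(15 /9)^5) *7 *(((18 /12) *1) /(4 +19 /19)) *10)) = 144342 /3125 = 46.19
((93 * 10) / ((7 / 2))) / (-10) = -186 / 7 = -26.57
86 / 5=17.20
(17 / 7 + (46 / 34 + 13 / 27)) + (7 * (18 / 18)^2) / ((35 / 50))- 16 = -5581 / 3213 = -1.74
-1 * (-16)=16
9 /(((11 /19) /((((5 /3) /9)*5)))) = 475 /33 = 14.39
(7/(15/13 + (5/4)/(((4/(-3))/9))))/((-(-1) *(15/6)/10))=-5824/1515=-3.84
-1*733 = -733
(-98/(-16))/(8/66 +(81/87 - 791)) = -46893/6047840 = -0.01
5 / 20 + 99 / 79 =475 / 316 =1.50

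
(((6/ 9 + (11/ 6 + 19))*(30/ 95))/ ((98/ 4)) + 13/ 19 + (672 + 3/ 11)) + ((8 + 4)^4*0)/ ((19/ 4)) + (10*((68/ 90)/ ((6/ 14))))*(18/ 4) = 23121128/ 30723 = 752.57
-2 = -2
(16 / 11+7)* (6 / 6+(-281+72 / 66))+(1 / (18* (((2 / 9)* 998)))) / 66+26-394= -2726.05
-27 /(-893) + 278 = 248281 /893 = 278.03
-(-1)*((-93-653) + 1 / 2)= -1491 / 2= -745.50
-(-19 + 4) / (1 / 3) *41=1845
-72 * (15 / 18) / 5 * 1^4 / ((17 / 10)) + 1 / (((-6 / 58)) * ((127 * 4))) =-183373 / 25908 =-7.08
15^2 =225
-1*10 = -10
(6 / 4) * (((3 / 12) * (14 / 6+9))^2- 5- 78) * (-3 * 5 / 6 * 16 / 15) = 2699 / 9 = 299.89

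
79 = 79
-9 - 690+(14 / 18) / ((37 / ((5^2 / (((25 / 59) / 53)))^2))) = 68214136 / 333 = 204847.26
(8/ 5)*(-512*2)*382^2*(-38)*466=21168309796864/ 5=4233661959372.80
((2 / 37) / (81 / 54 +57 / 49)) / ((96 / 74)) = 49 / 3132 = 0.02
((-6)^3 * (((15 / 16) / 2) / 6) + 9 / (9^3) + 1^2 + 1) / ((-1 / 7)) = 67417 / 648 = 104.04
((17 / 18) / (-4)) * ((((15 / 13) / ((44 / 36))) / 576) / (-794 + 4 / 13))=85 / 174332928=0.00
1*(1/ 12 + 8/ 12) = 3/ 4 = 0.75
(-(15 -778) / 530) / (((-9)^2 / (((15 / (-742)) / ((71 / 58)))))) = -3161 / 10769706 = -0.00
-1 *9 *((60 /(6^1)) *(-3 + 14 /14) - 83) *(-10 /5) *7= -12978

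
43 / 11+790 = 8733 / 11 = 793.91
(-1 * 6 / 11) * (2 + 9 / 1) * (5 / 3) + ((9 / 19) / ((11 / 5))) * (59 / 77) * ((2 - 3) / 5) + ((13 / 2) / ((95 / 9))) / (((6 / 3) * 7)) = -3215063 / 321860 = -9.99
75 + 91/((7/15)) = 270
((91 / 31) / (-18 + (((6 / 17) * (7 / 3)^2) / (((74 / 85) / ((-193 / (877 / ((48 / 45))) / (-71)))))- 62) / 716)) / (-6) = 16083379299 / 594573237877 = 0.03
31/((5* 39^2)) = 31/7605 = 0.00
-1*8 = -8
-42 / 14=-3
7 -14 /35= 33 /5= 6.60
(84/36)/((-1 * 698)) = -7/2094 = -0.00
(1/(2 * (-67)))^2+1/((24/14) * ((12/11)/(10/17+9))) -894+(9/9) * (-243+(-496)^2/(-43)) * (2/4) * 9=-13102424774791/472530096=-27728.23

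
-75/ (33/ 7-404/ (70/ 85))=525/ 3401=0.15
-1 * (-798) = 798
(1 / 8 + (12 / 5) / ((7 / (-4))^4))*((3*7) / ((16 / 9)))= 987687 / 219520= 4.50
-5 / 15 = -1 / 3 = -0.33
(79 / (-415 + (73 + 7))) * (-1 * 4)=316 / 335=0.94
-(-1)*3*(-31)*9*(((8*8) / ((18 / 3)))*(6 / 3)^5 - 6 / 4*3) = -563859 / 2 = -281929.50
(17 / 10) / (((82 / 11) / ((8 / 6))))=0.30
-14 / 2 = -7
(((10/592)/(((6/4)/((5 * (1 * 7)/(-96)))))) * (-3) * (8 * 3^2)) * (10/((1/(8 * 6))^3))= 36288000/37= 980756.76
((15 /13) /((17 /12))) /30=6 /221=0.03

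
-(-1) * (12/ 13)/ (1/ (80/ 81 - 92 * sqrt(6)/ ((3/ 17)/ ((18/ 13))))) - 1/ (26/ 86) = -112608 * sqrt(6)/ 169 - 841/ 351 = -1634.54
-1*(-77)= 77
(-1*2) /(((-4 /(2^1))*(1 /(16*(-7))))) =-112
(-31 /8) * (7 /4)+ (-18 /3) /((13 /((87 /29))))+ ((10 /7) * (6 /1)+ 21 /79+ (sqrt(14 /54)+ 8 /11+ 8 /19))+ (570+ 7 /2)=sqrt(21) /9+ 27661390131 /48080032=575.83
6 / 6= 1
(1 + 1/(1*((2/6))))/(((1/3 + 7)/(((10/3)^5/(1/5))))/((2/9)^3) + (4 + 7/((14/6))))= 0.55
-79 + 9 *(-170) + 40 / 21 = -33749 / 21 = -1607.10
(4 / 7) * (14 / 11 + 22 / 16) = 233 / 154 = 1.51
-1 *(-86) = 86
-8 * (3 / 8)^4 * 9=-1.42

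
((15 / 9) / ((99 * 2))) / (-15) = -1 / 1782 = -0.00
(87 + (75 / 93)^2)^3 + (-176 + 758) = 598145079277510 / 887503681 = 673963.49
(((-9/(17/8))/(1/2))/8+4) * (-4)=-200/17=-11.76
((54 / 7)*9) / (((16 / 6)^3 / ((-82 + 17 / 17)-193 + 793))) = 3405159 / 1792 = 1900.20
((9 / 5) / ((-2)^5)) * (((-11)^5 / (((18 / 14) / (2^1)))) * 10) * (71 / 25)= 400211.74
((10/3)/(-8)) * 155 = -775/12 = -64.58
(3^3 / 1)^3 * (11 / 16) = 216513 / 16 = 13532.06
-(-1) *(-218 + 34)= -184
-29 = -29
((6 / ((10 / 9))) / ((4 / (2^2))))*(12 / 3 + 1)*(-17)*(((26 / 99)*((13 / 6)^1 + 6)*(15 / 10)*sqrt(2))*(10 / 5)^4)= -33413.50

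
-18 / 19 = -0.95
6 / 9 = 2 / 3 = 0.67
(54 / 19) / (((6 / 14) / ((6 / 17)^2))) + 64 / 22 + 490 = 29822098 / 60401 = 493.74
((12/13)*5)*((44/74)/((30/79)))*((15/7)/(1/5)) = 260700/3367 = 77.43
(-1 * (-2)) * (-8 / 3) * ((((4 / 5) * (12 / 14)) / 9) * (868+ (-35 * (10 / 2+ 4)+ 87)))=-16384 / 63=-260.06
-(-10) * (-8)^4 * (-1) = -40960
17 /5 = 3.40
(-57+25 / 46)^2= 6744409 / 2116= 3187.34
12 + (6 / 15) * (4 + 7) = 82 / 5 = 16.40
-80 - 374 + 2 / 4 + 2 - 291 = -1485 / 2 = -742.50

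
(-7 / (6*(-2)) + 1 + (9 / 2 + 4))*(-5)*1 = -605 / 12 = -50.42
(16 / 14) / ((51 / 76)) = 608 / 357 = 1.70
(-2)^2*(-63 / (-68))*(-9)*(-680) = 22680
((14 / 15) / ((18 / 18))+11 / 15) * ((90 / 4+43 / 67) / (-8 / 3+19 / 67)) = -16.18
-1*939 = -939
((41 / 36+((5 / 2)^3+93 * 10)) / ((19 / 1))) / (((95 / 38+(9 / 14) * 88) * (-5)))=-0.17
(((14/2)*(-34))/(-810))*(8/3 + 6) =3094/1215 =2.55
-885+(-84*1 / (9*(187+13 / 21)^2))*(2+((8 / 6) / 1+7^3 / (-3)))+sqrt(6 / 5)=-3434482281 / 3880900+sqrt(30) / 5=-883.88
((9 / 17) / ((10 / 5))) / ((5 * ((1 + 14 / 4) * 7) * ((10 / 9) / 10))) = 9 / 595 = 0.02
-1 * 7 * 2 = -14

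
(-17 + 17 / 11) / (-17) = 10 / 11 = 0.91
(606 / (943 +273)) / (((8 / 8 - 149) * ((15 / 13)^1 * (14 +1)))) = -1313 / 6748800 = -0.00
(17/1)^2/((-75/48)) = -4624/25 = -184.96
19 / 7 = 2.71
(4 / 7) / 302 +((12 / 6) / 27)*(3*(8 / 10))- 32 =-1513534 / 47565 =-31.82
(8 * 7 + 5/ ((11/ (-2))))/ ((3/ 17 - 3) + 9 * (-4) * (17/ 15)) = -8585/ 6798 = -1.26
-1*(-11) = 11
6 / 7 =0.86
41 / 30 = 1.37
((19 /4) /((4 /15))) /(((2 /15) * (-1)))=-4275 /32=-133.59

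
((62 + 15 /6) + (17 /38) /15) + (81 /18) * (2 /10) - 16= 5635 /114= 49.43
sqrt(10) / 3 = 1.05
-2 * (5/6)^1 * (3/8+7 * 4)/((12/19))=-74.88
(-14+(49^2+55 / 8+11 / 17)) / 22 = 29605 / 272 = 108.84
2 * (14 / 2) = 14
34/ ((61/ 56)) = 31.21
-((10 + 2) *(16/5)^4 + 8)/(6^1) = -395716/1875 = -211.05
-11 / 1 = -11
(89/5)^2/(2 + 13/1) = 7921/375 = 21.12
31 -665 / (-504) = 2327 / 72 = 32.32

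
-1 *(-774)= 774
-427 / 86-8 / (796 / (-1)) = -4.96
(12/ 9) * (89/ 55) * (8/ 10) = 1424/ 825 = 1.73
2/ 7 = 0.29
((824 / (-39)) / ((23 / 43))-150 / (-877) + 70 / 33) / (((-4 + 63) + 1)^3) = -80494211 / 467281386000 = -0.00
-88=-88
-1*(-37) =37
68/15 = 4.53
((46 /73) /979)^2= 2116 /5107532089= 0.00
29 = 29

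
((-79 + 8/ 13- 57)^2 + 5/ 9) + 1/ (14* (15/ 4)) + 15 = 976573114/ 53235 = 18344.57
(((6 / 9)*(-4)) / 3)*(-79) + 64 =1208 / 9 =134.22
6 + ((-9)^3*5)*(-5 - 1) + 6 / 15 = 109382 / 5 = 21876.40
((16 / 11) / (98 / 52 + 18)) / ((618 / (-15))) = -1040 / 585761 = -0.00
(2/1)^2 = 4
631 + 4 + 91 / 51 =32476 / 51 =636.78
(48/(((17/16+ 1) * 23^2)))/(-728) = -0.00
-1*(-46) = 46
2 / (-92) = -1 / 46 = -0.02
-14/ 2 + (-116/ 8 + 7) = -29/ 2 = -14.50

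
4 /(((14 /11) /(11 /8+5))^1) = 561 /28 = 20.04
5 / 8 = 0.62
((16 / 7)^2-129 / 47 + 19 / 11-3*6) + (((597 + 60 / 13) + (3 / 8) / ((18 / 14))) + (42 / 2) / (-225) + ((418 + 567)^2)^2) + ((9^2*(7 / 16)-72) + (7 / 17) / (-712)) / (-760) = 85553673049105716591492017 / 90885319324800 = 941336551213.07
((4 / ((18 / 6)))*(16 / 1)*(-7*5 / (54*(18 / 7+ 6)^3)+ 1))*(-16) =-18643192 / 54675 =-340.98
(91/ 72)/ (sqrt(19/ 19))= 91/ 72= 1.26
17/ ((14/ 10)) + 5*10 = 62.14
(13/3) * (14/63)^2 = 52/243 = 0.21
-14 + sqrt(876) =-14 + 2*sqrt(219) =15.60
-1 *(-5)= 5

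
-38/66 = -19/33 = -0.58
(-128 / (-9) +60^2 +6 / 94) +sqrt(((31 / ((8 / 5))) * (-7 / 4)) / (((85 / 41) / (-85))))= sqrt(88970) / 8 +1528843 / 423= 3651.57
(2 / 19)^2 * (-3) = -0.03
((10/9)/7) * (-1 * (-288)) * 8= 365.71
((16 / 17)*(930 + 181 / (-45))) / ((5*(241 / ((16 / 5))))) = 10667264 / 4609125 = 2.31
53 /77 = 0.69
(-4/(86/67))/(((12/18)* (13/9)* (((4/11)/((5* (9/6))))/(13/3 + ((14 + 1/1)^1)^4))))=-1889012070/559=-3379270.25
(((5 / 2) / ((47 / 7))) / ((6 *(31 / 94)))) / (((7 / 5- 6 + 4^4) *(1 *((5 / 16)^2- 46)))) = -22400 / 1373703651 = -0.00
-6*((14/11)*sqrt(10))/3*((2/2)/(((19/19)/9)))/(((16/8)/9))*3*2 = -6804*sqrt(10)/11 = -1956.01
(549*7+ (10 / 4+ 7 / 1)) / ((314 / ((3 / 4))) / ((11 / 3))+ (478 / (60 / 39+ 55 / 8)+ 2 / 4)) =74160625 / 3301289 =22.46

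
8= 8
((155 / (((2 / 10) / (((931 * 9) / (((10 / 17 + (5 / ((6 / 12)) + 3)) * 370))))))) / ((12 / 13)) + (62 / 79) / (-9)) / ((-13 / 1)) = -3239053693 / 30095208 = -107.63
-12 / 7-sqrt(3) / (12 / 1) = -12 / 7-sqrt(3) / 12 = -1.86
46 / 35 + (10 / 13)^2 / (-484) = 939779 / 715715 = 1.31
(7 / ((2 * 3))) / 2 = 7 / 12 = 0.58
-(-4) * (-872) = -3488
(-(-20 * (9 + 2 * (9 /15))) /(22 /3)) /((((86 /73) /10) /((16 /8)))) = 472.26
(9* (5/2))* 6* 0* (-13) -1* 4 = -4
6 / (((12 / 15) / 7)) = 105 / 2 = 52.50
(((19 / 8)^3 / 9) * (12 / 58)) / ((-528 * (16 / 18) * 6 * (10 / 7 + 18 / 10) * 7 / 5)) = -171475 / 7087128576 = -0.00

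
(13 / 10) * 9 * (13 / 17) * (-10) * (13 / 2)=-581.56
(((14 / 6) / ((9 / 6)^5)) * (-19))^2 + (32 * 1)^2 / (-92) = 22.95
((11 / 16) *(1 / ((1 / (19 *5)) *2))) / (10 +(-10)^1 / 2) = 209 / 32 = 6.53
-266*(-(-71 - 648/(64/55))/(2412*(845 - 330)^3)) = -668059/1317828762000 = -0.00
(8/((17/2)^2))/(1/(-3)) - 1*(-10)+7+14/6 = 16474/867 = 19.00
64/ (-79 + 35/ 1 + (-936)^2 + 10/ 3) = 96/ 1314083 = 0.00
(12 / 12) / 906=1 / 906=0.00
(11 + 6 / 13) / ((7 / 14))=298 / 13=22.92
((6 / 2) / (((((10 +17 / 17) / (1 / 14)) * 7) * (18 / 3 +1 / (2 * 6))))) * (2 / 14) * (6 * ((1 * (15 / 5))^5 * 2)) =52488 / 275429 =0.19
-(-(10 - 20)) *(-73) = 730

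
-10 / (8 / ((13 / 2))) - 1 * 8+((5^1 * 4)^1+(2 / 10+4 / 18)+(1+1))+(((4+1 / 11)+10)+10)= 120337 / 3960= 30.39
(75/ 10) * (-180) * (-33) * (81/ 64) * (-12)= -5412825/ 8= -676603.12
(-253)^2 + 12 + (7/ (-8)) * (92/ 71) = 9090821/ 142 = 64019.87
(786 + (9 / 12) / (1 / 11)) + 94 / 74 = 117737 / 148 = 795.52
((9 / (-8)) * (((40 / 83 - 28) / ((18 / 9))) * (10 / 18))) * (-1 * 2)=-2855 / 166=-17.20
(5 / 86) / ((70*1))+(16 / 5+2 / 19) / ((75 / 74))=27983269 / 8578500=3.26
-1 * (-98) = 98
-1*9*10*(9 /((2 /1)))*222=-89910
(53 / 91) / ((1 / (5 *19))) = 5035 / 91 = 55.33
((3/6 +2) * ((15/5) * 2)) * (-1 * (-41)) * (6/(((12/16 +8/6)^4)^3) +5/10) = 7344531471634672731/23841857910156250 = 308.05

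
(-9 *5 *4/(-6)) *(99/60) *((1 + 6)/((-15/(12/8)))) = -693/20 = -34.65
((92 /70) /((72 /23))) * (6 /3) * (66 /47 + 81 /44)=1183373 /434280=2.72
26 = 26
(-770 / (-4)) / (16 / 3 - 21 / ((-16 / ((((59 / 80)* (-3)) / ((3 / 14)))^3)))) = -591360000 / 4421650811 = -0.13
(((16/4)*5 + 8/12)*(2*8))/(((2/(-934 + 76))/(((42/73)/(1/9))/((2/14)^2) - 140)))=-1177688512/73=-16132719.34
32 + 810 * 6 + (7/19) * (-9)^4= 138875/19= 7309.21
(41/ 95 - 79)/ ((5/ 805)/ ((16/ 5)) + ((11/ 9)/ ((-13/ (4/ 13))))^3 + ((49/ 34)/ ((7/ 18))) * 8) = -1150148859098698368/ 434025973958713595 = -2.65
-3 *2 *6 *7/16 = -63/4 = -15.75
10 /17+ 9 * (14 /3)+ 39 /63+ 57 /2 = 51199 /714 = 71.71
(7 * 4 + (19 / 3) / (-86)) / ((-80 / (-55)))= 79255 / 4128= 19.20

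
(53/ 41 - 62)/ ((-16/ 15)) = 37335/ 656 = 56.91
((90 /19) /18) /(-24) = -5 /456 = -0.01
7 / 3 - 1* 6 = -11 / 3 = -3.67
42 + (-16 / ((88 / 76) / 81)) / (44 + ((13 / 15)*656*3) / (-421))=3233436 / 231253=13.98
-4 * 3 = -12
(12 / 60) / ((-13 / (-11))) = 11 / 65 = 0.17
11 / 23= 0.48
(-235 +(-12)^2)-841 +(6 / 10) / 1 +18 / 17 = -79079 / 85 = -930.34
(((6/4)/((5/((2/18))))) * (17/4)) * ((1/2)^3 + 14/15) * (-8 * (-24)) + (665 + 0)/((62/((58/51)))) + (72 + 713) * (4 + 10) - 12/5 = 435904808/39525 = 11028.58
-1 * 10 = -10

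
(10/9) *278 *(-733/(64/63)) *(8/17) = -3566045/34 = -104883.68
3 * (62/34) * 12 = 1116/17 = 65.65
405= 405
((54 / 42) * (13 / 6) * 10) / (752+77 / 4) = 156 / 4319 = 0.04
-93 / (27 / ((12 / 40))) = -31 / 30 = -1.03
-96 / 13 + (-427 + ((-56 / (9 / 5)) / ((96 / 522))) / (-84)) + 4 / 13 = -404411 / 936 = -432.06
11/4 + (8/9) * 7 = 323/36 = 8.97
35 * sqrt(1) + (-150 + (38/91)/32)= -167421/1456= -114.99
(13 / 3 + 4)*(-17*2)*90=-25500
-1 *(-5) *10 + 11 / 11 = 51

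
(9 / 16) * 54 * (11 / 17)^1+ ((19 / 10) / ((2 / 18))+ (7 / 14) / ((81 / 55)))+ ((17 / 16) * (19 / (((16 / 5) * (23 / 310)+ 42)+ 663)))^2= 19531262198733071261 / 526523803702191360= 37.09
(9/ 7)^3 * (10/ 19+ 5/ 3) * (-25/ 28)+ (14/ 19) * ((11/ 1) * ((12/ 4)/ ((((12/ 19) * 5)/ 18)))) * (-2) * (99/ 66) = -383164479/ 912380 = -419.96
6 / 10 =3 / 5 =0.60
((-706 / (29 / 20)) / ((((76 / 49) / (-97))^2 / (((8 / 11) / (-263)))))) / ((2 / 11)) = 79746261770 / 2753347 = 28963.39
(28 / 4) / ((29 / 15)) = 105 / 29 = 3.62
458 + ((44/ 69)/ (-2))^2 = 2181022/ 4761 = 458.10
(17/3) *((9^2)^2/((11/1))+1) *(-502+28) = -17652392/11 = -1604762.91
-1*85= -85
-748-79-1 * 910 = -1737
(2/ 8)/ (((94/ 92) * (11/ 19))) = 0.42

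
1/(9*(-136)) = -0.00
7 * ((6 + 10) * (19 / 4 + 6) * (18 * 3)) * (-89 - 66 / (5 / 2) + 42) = -23860872 / 5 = -4772174.40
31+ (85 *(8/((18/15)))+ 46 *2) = 2069/3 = 689.67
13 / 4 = 3.25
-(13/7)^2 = -3.45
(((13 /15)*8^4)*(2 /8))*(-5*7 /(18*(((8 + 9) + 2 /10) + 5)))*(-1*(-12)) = -931840 /999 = -932.77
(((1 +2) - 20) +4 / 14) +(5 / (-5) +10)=-7.71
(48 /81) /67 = 16 /1809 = 0.01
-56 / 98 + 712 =4980 / 7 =711.43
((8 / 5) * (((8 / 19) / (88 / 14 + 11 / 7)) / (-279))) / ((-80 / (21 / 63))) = 28 / 21866625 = 0.00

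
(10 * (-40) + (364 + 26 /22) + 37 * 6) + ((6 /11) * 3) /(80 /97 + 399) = 79855943 /426613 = 187.19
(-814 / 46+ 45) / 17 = 628 / 391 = 1.61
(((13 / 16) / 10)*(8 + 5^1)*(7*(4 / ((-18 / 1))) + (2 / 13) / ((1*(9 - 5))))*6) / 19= -923 / 1824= -0.51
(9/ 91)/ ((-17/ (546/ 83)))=-54/ 1411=-0.04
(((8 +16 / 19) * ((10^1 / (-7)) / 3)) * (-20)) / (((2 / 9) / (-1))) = -7200 / 19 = -378.95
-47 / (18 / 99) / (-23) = 517 / 46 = 11.24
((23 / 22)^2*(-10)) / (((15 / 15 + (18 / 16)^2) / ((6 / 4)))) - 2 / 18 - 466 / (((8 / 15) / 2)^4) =-372547333861 / 4042368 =-92160.67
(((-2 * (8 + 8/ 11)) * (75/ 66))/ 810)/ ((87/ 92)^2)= -677120/ 24727923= -0.03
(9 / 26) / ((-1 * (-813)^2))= -1 / 1909466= -0.00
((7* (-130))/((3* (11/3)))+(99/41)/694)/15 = -25892051/4694910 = -5.51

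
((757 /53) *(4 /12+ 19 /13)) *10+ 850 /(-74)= 18727825 /76479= 244.88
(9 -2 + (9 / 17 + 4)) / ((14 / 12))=168 / 17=9.88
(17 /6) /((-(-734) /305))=5185 /4404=1.18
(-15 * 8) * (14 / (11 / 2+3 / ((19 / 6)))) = -1824 / 7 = -260.57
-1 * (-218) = 218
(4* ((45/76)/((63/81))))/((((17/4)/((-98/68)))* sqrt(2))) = -2835* sqrt(2)/5491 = -0.73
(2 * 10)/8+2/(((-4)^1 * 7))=17/7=2.43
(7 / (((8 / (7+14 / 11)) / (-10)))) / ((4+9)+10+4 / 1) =-3185 / 1188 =-2.68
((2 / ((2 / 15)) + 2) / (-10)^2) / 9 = 17 / 900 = 0.02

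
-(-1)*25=25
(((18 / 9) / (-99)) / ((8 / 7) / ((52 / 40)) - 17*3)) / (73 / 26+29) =0.00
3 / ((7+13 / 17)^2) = 289 / 5808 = 0.05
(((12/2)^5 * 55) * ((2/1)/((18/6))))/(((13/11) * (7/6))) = 18817920/91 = 206790.33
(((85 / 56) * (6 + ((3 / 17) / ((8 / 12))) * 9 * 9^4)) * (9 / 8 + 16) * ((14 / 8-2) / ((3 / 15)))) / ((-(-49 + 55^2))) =606961375 / 3555328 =170.72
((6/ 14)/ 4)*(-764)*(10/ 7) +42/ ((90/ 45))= -4701/ 49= -95.94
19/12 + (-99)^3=-11643569/12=-970297.42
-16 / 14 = -8 / 7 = -1.14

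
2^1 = 2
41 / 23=1.78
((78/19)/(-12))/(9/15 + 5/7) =-455/1748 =-0.26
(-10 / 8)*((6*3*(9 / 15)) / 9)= -3 / 2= -1.50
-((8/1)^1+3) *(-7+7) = 0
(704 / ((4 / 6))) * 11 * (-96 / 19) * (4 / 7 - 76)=588791808 / 133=4427006.08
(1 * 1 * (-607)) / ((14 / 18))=-780.43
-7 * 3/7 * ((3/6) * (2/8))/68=-3/544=-0.01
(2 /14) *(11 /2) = 11 /14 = 0.79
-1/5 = -0.20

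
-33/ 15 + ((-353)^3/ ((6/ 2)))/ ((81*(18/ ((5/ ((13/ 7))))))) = -7698346457/ 284310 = -27077.30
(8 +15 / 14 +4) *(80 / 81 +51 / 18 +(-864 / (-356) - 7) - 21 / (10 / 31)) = -20684551 / 24030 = -860.78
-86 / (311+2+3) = -43 / 158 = -0.27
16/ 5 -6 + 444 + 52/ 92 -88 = 40683/ 115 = 353.77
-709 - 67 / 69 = -48988 / 69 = -709.97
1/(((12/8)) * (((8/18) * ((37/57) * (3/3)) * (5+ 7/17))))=2907/6808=0.43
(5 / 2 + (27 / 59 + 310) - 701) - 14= -47441 / 118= -402.04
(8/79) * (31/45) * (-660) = -10912/237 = -46.04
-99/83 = -1.19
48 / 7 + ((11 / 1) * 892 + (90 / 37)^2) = 94150808 / 9583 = 9824.77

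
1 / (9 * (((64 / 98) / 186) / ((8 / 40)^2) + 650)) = 1519 / 8887350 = 0.00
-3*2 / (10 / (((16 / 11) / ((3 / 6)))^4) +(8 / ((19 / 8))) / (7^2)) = -2928672768 / 101708287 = -28.79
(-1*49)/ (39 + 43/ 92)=-4508/ 3631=-1.24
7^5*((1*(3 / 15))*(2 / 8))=16807 / 20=840.35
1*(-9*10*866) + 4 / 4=-77939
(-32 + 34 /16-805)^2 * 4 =2788065.06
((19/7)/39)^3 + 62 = 1261484713/20346417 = 62.00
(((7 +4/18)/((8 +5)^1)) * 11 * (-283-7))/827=-15950/7443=-2.14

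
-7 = -7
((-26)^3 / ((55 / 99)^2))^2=2026796406336 / 625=3242874250.14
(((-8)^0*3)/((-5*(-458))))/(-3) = -1/2290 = -0.00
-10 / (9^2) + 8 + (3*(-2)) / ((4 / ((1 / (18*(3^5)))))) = 22967 / 2916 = 7.88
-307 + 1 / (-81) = -24868 / 81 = -307.01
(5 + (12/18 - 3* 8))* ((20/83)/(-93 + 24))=1100/17181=0.06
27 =27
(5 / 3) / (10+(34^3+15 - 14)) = 1 / 23589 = 0.00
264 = 264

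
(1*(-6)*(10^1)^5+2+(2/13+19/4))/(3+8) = -2836331/52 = -54544.83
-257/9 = -28.56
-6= -6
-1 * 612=-612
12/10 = 6/5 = 1.20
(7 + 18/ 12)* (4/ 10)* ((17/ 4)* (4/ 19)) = 289/ 95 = 3.04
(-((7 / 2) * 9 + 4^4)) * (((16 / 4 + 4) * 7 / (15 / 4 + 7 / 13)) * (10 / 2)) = -4186000 / 223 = -18771.30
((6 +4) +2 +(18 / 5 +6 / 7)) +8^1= 856 / 35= 24.46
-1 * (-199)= 199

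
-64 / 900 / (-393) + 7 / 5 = 123811 / 88425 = 1.40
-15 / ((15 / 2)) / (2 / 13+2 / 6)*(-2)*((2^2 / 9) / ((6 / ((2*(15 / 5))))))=208 / 57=3.65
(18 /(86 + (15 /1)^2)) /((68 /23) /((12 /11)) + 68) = 1242 /1517369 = 0.00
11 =11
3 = 3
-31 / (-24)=31 / 24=1.29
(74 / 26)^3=50653 / 2197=23.06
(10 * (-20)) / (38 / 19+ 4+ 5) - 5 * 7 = -585 / 11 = -53.18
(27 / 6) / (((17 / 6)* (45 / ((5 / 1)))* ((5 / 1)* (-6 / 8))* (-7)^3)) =4 / 29155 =0.00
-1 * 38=-38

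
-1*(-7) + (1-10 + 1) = -1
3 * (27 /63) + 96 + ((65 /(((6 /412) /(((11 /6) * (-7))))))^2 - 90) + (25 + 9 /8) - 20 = 14882320113431 /4536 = 3280934769.27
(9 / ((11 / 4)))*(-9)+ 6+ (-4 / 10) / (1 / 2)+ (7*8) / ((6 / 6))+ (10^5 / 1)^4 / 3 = 5500000000000000005238 / 165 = 33333333333333333365.08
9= 9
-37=-37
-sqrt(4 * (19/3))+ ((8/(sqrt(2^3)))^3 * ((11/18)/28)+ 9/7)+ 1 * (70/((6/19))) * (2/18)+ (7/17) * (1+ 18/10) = -2 * sqrt(57)/3+ 22 * sqrt(2)/63+ 434852/16065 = 22.53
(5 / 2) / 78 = 5 / 156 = 0.03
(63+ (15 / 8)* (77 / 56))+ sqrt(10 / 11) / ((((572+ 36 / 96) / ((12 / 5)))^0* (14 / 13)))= 13* sqrt(110) / 154+ 4197 / 64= 66.46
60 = 60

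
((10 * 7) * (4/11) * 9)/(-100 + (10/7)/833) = -1469412/641399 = -2.29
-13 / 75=-0.17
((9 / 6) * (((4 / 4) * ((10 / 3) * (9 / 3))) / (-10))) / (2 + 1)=-1 / 2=-0.50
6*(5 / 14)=15 / 7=2.14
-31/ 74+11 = 783/ 74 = 10.58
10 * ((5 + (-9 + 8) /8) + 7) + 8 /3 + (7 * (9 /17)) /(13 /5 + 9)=720191 /5916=121.74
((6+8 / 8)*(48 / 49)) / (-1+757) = 4 / 441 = 0.01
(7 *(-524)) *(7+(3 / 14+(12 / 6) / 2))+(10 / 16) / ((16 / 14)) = -30129.45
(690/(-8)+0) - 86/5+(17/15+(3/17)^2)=-1773631/17340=-102.29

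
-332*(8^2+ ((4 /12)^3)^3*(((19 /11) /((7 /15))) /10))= -10734429010 /505197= -21248.01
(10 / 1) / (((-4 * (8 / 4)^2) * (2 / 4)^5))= -20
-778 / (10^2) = -7.78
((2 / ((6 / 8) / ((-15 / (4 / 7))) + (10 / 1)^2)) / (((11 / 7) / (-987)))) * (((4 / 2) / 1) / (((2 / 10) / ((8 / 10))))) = -3869040 / 38489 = -100.52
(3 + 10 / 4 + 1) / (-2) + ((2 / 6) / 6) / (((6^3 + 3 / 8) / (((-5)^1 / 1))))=-202607 / 62316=-3.25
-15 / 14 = -1.07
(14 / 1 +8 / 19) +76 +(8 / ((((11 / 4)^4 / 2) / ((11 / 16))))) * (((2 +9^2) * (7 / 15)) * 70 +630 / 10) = 47343046 / 75867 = 624.03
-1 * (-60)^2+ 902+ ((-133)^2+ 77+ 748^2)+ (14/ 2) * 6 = 574614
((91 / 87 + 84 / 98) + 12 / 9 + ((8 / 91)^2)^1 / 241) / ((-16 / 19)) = -3558976013 / 926014544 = -3.84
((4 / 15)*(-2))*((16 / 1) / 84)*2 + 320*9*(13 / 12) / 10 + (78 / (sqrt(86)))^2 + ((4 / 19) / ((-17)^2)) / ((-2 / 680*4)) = 1673359414 / 4375035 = 382.48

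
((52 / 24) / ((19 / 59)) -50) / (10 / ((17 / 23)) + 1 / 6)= -83861 / 26543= -3.16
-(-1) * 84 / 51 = 28 / 17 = 1.65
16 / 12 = 4 / 3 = 1.33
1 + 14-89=-74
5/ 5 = 1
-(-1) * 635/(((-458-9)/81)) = -51435/467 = -110.14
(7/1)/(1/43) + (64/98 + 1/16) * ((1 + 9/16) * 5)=3845869/12544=306.59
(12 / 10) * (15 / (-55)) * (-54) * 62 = 60264 / 55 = 1095.71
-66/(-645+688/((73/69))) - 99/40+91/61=-13.43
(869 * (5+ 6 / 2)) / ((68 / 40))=69520 / 17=4089.41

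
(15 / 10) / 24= 1 / 16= 0.06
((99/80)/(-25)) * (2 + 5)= -693/2000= -0.35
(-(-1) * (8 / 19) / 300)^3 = 8 / 2893640625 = 0.00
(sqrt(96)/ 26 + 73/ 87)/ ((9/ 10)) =1.35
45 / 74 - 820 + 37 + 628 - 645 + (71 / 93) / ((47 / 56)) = -258272281 / 323454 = -798.48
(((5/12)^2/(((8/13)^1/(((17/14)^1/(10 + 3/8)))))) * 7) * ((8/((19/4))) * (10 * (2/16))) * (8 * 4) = 221000/14193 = 15.57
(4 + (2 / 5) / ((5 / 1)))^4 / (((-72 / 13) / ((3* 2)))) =-117263484 / 390625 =-300.19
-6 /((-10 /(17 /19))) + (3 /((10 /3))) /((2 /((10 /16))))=2487 /3040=0.82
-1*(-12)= 12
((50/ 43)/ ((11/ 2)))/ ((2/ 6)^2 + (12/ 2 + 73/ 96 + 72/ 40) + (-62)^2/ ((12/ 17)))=144000/ 3715058831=0.00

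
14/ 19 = 0.74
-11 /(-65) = 11 /65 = 0.17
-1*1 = -1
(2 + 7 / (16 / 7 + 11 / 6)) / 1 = 640 / 173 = 3.70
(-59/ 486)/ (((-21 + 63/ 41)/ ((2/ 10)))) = 2419/ 1939140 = 0.00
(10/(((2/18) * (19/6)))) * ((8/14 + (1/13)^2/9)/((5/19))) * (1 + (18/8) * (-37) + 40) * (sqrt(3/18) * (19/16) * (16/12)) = -115729 * sqrt(6)/168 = -1687.36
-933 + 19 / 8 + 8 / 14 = -52083 / 56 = -930.05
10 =10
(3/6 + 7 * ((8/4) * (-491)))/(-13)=13747/26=528.73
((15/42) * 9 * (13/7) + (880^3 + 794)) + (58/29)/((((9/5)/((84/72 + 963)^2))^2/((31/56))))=6089957575022459569/20575296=295983959357.01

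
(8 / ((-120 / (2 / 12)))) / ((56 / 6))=-1 / 840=-0.00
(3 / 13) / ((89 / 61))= 183 / 1157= 0.16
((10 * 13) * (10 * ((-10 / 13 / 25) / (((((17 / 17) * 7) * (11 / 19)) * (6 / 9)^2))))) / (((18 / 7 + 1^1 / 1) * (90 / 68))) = -1292 / 275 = -4.70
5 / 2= 2.50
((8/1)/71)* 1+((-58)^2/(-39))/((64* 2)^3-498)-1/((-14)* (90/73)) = 29708262539/174169047780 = 0.17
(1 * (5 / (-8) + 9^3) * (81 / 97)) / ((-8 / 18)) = -4247883 / 3104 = -1368.52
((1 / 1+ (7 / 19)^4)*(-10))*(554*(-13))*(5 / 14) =23896596100 / 912247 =26195.31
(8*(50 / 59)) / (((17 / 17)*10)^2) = 4 / 59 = 0.07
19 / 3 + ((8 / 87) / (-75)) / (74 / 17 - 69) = 45416311 / 7170975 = 6.33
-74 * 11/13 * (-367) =298738/13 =22979.85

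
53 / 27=1.96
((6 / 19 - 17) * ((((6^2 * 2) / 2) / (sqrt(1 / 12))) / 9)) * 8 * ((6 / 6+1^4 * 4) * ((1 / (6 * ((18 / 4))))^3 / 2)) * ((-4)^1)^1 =202880 * sqrt(3) / 373977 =0.94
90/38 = 45/19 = 2.37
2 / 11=0.18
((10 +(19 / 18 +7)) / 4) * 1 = 325 / 72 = 4.51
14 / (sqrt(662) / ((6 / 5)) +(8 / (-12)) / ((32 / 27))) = 18144 / 1058471 +26880 * sqrt(662) / 1058471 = 0.67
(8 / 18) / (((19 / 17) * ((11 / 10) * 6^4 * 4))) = 85 / 1218888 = 0.00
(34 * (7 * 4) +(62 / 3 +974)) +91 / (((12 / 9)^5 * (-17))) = 1945.40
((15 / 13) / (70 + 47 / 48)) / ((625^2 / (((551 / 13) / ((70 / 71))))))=2816712 / 1574406640625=0.00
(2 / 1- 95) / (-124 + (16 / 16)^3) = 31 / 41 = 0.76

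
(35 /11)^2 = 1225 /121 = 10.12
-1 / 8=-0.12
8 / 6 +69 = 211 / 3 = 70.33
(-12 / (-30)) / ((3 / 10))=4 / 3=1.33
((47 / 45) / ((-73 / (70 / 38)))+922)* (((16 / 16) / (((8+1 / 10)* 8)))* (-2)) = -57544985 / 2022246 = -28.46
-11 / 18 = -0.61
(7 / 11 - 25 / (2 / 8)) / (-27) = 1093 / 297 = 3.68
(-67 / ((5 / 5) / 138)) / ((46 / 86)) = -17286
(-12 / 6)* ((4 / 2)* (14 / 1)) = -56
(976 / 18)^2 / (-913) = -238144 / 73953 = -3.22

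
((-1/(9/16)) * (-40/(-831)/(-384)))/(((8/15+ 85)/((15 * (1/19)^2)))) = 125/1154665359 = 0.00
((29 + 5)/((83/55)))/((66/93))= 2635/83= 31.75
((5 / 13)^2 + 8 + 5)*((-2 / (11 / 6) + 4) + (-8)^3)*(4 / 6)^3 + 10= -9003970 / 4563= -1973.26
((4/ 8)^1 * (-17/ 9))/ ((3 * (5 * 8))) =-17/ 2160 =-0.01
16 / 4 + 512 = 516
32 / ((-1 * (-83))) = 32 / 83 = 0.39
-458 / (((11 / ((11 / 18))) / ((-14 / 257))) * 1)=3206 / 2313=1.39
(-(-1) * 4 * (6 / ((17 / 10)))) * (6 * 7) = 10080 / 17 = 592.94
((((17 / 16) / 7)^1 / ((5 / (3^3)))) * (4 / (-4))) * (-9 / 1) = 4131 / 560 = 7.38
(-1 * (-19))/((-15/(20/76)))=-1/3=-0.33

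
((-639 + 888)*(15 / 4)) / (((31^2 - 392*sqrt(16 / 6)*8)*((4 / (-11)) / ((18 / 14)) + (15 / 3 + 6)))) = -115958304*sqrt(6) / 16107126941 - 213206499 / 64428507764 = -0.02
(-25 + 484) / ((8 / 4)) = 459 / 2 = 229.50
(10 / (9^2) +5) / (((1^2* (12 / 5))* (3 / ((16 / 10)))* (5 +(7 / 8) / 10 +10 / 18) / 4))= 265600 / 329103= 0.81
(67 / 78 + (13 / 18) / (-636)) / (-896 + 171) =-127667 / 107897400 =-0.00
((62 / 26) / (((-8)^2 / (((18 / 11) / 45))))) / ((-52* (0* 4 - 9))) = 31 / 10707840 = 0.00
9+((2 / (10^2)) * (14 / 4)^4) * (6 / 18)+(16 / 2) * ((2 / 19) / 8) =460819 / 45600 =10.11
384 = 384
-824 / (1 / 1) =-824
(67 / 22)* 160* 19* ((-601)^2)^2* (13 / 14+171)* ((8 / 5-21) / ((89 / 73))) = -22645763283643436067128 / 6853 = -3304503616466282805.65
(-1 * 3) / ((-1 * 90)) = 1 / 30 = 0.03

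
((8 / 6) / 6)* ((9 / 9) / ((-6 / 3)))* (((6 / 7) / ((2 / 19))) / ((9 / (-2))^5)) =608 / 1240029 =0.00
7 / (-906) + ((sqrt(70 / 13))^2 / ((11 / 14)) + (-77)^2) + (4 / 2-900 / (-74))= 28522230049 / 4793646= 5950.01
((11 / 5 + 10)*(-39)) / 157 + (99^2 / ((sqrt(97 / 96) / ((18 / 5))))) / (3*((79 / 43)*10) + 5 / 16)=-2379 / 785 + 485502336*sqrt(582) / 18495475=630.24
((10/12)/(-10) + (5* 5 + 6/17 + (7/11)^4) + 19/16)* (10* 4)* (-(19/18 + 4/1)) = -144709913075/26880876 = -5383.38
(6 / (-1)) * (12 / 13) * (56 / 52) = -1008 / 169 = -5.96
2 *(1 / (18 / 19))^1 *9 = 19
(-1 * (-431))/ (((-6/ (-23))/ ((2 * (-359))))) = -3558767/ 3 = -1186255.67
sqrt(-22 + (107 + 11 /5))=2 * sqrt(545) /5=9.34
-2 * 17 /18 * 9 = -17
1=1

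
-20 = -20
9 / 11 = 0.82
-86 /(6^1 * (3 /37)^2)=-58867 /27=-2180.26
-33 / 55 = -3 / 5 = -0.60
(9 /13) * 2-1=5 /13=0.38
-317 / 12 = -26.42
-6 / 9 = -2 / 3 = -0.67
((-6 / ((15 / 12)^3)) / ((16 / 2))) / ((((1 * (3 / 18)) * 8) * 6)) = -6 / 125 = -0.05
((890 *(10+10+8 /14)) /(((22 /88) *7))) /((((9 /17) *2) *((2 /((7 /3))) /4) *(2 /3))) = 484160 /7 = 69165.71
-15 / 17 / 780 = -0.00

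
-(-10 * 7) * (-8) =-560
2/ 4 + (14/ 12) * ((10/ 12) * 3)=41/ 12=3.42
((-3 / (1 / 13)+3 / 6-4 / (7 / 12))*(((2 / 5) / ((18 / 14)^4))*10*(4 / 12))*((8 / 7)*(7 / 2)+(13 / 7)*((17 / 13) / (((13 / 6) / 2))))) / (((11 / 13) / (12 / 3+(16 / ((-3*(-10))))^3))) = -99055423936 / 146146275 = -677.78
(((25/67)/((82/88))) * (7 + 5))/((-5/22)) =-58080/2747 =-21.14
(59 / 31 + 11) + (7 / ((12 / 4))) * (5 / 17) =21485 / 1581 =13.59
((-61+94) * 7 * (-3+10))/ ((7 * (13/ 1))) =231/ 13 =17.77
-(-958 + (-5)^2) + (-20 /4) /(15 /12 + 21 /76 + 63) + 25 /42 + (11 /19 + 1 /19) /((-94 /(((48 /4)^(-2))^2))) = 12362499507773 /13242918528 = 933.52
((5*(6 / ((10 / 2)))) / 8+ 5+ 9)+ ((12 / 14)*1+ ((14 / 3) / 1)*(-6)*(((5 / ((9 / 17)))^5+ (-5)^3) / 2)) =-1736405619587 / 1653372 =-1050220.77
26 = 26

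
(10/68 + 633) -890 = -8733/34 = -256.85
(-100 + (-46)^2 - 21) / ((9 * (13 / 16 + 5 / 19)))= 202160 / 981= 206.08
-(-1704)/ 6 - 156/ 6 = 258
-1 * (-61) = 61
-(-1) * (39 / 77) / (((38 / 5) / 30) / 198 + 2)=0.25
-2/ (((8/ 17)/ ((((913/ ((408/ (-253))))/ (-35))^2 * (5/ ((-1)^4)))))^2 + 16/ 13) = -1.62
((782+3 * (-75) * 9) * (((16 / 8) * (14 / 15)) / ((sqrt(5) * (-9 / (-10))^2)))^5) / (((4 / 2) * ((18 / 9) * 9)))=-136911919513600 * sqrt(5) / 7625597484987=-40.15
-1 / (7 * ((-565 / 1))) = 1 / 3955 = 0.00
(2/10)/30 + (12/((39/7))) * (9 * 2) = 75613/1950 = 38.78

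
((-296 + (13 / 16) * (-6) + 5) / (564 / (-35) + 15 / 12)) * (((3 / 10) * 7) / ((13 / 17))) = 5915133 / 108212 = 54.66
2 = 2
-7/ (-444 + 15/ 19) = 19/ 1203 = 0.02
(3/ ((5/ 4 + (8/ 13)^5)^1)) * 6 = 26733096/ 1987537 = 13.45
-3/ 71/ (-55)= 3/ 3905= 0.00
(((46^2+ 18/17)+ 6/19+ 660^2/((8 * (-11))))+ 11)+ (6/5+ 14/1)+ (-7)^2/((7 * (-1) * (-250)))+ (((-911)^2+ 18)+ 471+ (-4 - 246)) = 827353.60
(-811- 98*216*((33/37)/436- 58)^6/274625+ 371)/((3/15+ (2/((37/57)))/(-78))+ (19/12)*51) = -5251441606679573174923310481791496163/144833005179896942171631172800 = -36258597.27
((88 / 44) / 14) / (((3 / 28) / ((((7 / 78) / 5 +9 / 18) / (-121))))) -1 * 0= -404 / 70785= -0.01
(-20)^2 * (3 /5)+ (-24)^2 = 816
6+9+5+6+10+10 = 46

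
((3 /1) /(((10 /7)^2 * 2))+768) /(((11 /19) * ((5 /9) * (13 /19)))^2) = 147541225977 /9295000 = 15873.18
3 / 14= 0.21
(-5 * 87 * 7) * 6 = -18270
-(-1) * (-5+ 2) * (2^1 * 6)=-36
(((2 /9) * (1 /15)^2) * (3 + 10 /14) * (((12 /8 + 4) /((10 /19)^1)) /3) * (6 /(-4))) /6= -2717 /850500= -0.00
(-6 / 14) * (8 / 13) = -24 / 91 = -0.26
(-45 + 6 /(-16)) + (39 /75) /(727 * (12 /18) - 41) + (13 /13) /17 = -205068521 /4525400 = -45.32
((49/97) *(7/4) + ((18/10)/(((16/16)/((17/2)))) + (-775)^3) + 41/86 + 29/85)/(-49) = 94303141064481/9926980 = 9499680.78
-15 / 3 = -5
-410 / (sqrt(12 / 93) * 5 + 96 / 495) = 16777200 / 672689-27905625 * sqrt(31) / 672689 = -206.03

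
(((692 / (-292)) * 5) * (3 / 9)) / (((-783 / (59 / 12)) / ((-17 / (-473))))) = 867595 / 973303452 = 0.00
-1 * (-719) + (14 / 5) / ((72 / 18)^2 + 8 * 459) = 6629187 / 9220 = 719.00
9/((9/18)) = 18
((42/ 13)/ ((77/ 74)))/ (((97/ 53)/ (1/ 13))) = 23532/ 180323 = 0.13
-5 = -5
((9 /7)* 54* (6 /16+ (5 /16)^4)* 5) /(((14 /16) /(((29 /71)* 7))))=887957235 /2035712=436.19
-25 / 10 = -5 / 2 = -2.50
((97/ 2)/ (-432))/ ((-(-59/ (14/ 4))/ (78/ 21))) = -0.02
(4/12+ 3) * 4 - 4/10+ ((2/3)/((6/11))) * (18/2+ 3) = 138/5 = 27.60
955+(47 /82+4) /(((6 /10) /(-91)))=261.40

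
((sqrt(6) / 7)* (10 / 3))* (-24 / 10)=-8* sqrt(6) / 7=-2.80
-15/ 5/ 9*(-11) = 11/ 3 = 3.67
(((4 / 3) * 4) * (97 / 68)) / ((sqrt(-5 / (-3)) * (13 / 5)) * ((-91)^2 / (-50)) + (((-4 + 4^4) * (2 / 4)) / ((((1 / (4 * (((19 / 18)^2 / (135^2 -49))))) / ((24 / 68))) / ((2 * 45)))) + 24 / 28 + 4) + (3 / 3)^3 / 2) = -0.01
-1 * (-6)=6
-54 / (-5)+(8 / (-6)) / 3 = 466 / 45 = 10.36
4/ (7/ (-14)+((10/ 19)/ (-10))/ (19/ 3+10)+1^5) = 7448/ 925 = 8.05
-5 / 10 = -1 / 2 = -0.50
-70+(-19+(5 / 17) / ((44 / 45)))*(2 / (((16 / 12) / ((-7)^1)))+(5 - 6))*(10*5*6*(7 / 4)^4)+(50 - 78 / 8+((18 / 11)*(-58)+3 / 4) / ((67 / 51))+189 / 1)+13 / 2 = 3881934095013 / 6414848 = 605148.26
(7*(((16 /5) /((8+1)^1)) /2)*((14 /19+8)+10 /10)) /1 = 2072 /171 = 12.12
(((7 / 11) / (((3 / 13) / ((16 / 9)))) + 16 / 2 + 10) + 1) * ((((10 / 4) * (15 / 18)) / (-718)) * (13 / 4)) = -2307175 / 10235808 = -0.23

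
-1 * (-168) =168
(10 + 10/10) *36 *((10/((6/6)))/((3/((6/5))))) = 1584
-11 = -11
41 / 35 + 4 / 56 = 87 / 70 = 1.24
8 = 8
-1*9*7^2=-441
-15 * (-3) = 45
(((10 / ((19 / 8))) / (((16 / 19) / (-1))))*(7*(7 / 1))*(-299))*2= 146510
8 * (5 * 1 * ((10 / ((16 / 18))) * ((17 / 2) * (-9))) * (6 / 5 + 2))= -110160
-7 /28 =-1 /4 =-0.25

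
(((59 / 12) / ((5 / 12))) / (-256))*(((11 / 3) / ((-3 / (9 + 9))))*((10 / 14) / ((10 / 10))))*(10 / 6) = 1.21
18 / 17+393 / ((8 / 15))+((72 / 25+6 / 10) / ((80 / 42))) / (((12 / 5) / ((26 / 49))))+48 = 37429677 / 47600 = 786.34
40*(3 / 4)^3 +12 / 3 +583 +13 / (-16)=9649 / 16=603.06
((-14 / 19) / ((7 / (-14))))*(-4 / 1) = -5.89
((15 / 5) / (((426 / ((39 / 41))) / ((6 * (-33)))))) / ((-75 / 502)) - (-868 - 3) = 64033099 / 72775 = 879.88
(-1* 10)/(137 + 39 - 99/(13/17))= -26/121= -0.21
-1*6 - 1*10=-16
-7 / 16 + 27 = 425 / 16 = 26.56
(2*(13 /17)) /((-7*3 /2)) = -52 /357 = -0.15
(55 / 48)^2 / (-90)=-605 / 41472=-0.01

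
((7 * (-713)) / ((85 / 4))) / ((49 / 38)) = -108376 / 595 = -182.14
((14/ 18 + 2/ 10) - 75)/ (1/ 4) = -13324/ 45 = -296.09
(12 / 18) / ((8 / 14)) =7 / 6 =1.17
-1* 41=-41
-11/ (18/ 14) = -77/ 9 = -8.56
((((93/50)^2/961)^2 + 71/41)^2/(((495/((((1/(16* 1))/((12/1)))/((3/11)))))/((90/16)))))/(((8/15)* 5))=196917009898529041/806880000000000000000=0.00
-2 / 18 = -1 / 9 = -0.11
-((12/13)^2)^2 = -20736/28561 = -0.73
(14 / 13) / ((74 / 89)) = 623 / 481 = 1.30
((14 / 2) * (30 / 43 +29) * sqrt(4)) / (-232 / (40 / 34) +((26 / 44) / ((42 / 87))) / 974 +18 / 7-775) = -3830897840 / 8934184863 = -0.43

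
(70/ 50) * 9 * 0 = 0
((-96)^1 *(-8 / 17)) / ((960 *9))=4 / 765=0.01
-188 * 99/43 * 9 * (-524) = 87774192/43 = 2041260.28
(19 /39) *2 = 0.97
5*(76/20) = 19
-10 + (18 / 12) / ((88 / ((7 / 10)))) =-17579 / 1760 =-9.99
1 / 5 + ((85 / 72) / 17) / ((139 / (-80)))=1001 / 6255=0.16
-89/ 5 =-17.80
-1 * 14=-14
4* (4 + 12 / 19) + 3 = 409 / 19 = 21.53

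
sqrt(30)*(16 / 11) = 16*sqrt(30) / 11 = 7.97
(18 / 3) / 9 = 0.67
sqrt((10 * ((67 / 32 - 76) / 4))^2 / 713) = 11825 * sqrt(713) / 45632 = 6.92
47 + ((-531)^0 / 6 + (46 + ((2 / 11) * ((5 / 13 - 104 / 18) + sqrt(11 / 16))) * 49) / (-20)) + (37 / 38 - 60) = -12.13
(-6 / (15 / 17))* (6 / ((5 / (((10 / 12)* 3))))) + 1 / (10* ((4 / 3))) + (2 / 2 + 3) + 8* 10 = 2547 / 40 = 63.68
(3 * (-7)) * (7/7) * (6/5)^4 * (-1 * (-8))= -217728/625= -348.36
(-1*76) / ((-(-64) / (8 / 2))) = -19 / 4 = -4.75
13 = 13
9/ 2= 4.50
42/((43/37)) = 1554/43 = 36.14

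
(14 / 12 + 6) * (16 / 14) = 172 / 21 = 8.19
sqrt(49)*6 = 42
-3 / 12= -1 / 4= -0.25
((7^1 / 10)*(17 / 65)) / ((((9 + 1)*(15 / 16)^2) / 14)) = 106624 / 365625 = 0.29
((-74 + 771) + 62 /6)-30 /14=14809 /21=705.19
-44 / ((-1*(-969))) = -44 / 969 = -0.05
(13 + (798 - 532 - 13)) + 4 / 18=2396 / 9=266.22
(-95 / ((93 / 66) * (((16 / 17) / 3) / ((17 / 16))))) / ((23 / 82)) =-37146615 / 45632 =-814.05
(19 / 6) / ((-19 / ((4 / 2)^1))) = -1 / 3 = -0.33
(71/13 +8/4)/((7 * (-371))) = -97/33761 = -0.00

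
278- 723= -445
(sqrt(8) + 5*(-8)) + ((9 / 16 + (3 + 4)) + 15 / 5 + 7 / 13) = -6011 / 208 + 2*sqrt(2) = -26.07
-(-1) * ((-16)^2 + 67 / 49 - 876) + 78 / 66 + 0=-332806 / 539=-617.45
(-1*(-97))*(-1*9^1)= -873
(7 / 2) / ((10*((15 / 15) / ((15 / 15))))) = 7 / 20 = 0.35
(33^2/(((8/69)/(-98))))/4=-3681909/16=-230119.31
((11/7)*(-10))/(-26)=55/91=0.60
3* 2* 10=60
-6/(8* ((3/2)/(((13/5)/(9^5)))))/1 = -13/590490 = -0.00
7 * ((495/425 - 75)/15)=-14644/425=-34.46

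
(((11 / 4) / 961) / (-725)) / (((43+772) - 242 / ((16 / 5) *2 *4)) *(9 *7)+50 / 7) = -1232 / 15842798422375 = -0.00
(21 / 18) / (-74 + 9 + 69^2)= 7 / 28176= 0.00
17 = 17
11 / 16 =0.69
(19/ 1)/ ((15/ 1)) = 19/ 15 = 1.27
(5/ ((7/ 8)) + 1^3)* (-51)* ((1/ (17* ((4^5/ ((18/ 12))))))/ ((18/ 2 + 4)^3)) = -423/ 31496192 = -0.00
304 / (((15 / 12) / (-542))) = -659072 / 5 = -131814.40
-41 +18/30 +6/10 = -199/5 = -39.80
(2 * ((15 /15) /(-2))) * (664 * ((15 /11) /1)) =-9960 /11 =-905.45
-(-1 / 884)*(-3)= -3 / 884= -0.00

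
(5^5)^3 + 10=30517578135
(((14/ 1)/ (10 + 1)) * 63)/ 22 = 441/ 121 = 3.64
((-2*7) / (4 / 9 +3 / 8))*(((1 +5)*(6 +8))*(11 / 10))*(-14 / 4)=1629936 / 295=5525.21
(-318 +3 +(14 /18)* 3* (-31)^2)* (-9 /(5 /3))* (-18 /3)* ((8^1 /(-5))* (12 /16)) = -1873368 /25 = -74934.72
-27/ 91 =-0.30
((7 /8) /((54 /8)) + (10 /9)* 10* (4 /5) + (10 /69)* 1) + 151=160.16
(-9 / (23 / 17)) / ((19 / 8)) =-1224 / 437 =-2.80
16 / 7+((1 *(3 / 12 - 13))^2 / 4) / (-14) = -79 / 128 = -0.62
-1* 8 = -8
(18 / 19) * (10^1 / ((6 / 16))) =480 / 19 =25.26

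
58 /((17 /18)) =1044 /17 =61.41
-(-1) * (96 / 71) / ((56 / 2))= 24 / 497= 0.05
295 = 295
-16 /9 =-1.78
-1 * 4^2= -16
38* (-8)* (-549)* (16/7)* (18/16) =3004128/7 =429161.14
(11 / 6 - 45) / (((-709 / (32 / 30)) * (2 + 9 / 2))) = 4144 / 414765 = 0.01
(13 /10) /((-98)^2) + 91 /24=546247 /144060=3.79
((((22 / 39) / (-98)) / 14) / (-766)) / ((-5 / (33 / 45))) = -121 / 1537017300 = -0.00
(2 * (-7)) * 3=-42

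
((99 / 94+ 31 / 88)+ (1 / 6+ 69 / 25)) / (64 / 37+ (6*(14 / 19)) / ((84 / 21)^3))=2.41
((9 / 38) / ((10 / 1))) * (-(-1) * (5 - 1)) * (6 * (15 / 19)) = 162 / 361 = 0.45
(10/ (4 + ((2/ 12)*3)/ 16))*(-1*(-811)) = 259520/ 129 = 2011.78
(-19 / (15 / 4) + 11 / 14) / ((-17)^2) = -899 / 60690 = -0.01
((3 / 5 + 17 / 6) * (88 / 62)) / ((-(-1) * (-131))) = -2266 / 60915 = -0.04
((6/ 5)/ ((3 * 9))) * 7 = 14/ 45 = 0.31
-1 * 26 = -26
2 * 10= 20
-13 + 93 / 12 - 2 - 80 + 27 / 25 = -8617 / 100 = -86.17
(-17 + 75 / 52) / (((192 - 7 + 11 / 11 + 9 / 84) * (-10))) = 5663 / 677430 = 0.01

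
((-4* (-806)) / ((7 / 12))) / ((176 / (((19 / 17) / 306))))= 7657 / 66759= 0.11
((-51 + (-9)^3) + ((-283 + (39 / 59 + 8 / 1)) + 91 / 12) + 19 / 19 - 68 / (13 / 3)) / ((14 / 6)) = -9769567 / 21476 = -454.91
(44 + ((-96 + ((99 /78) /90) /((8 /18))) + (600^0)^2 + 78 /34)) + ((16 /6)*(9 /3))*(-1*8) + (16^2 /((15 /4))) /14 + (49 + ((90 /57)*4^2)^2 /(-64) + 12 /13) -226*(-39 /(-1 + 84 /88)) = -25998986267747 /134032080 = -193975.85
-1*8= -8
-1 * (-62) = 62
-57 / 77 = -0.74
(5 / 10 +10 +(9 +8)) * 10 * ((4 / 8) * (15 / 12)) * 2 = 1375 / 4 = 343.75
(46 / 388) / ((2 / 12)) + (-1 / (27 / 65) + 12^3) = 4521190 / 2619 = 1726.30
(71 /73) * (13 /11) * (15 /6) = 4615 /1606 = 2.87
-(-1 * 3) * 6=18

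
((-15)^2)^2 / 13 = 50625 / 13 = 3894.23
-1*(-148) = 148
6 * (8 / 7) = 6.86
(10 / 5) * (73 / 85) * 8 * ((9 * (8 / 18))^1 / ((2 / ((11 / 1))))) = 25696 / 85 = 302.31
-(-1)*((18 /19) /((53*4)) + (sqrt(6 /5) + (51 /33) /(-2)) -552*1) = -551.67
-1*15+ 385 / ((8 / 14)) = 2635 / 4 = 658.75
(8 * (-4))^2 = 1024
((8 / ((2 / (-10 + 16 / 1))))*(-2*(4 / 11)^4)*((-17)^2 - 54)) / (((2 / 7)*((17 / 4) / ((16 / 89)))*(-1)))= 29.20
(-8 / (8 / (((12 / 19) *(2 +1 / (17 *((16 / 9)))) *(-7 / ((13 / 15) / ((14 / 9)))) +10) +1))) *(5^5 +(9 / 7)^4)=161860017201 / 10081799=16054.68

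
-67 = -67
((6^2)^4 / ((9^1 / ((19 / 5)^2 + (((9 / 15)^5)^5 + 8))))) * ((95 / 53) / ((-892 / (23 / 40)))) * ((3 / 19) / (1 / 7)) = -18838124468446595038046208 / 3522336483001708984375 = -5348.19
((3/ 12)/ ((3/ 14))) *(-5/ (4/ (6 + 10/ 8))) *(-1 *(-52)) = -13195/ 24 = -549.79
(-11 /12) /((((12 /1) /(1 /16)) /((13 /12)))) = -143 /27648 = -0.01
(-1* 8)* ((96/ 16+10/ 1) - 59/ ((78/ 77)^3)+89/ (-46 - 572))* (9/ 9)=1999328533/ 6109857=327.23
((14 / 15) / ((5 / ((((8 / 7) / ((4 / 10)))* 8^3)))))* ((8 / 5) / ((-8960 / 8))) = -1024 / 2625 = -0.39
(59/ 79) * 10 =590/ 79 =7.47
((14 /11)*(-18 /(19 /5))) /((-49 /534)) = 96120 /1463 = 65.70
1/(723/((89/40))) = 89/28920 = 0.00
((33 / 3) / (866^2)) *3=33 / 749956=0.00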